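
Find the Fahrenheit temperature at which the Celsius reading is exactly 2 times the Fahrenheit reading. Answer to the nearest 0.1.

Let F be the Fahrenheit reading. The Celsius reading is C = 5/9·F - 17.7778.
Require C = 2·F: 5/9·F - 17.7778 = 2·F.
(-13/9)·F = 17.7778  ⇒  F = -12.3.

-12.3°F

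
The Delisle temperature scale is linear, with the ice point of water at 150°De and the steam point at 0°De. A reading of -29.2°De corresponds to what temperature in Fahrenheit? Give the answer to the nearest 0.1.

247.0°F

Linear interpolation between the fixed points: C = (-29.2 - 150) × 100 / (0 - 150) = 119.4667°C.
Then 119.4667 × 1.8 + 32 = 247.0°F.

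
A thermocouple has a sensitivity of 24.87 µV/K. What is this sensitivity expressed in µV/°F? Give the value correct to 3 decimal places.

The quantity depends on a temperature interval, so only the ratio of degree sizes applies; the offset between the scales is irrelevant.
A change of 1°F is a change of 5/9 K, so per °F the value is 24.87 × 5/9 = 13.817.

13.817 µV/°F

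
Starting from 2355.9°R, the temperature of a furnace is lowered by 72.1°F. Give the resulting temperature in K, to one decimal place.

Initial temperature in Celsius: (2355.9 - 491.67) × 5/9 = 1035.6833°C.
The 72.1°F change is an interval, so only the factor 5/9 applies: -72.1 × 5/9 = -40.0556°C.
Final Celsius temperature: 1035.6833 - 40.0556 = 995.6278°C.
In kelvin: 995.6278 + 273.15 = 1268.8 K.

1268.8 K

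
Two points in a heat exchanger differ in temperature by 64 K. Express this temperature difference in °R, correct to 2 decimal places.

115.20°R

An interval of 1 K corresponds to 1.8°R.
64 × 1.8 = 115.20.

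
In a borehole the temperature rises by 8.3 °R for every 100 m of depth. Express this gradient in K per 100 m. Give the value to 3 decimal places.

The quantity depends on a temperature interval, so only the ratio of degree sizes applies; the offset between the scales is irrelevant.
A change of 1°R is a change of 5/9 K, so 8.3 × 5/9 = 4.611.

4.611 K/100 m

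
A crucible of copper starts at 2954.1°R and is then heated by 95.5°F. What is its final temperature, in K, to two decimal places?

1694.22 K

Initial temperature in Celsius: (2954.1 - 491.67) × 5/9 = 1368.0167°C.
The 95.5°F change is an interval, so only the factor 5/9 applies: +95.5 × 5/9 = +53.0556°C.
Final Celsius temperature: 1368.0167 + 53.0556 = 1421.0722°C.
In kelvin: 1421.0722 + 273.15 = 1694.22 K.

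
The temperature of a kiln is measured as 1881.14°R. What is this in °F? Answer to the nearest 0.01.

In Celsius: (1881.14 - 491.67) × 5/9 = 771.9278°C.
In Fahrenheit: 771.9278 × 1.8 + 32 = 1421.47°F.

1421.47°F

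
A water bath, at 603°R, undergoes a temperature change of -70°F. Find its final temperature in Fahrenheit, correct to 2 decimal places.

Initial temperature in Celsius: (603 - 491.67) × 5/9 = 61.8500°C.
The 70°F change is an interval, so only the factor 5/9 applies: -70 × 5/9 = -38.8889°C.
Final Celsius temperature: 61.8500 - 38.8889 = 22.9611°C.
In Fahrenheit: 22.9611 × 1.8 + 32 = 73.33°F.

73.33°F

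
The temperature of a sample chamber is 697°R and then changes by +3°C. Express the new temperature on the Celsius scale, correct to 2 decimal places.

117.07°C

Initial temperature in Celsius: (697 - 491.67) × 5/9 = 114.0722°C.
Final Celsius temperature: 114.0722 + 3.0000 = 117.0722°C.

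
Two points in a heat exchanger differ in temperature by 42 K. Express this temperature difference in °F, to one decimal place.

75.6°F

Only the scale ratio 1.8 matters for a change in temperature.
42 × 1.8 = 75.6.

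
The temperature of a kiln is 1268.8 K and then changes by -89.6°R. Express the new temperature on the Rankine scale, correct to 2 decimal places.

2194.24°R

Initial temperature in Celsius: 1268.8 - 273.15 = 995.6500°C.
The 89.6°R change is an interval, so only the factor 5/9 applies: -89.6 × 5/9 = -49.7778°C.
Final Celsius temperature: 995.6500 - 49.7778 = 945.8722°C.
In Rankine: 945.8722 × 1.8 + 491.67 = 2194.24°R.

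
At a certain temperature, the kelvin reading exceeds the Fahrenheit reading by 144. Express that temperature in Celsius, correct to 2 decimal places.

Let x be the Fahrenheit reading; then the kelvin reading is 5/9·x + 255.372.
(5/9·x + 255.372) - x = 144  ⇒  (-4/9)·x = -111.372  ⇒  x = 250.5875°F.
In Celsius: (250.5875 - 32) × 5/9 = 121.44°C.

121.44°C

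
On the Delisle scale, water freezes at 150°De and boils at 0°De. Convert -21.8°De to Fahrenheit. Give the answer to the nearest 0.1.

Linear interpolation between the fixed points: C = (-21.8 - 150) × 100 / (0 - 150) = 114.5333°C.
Then 114.5333 × 1.8 + 32 = 238.2°F.

238.2°F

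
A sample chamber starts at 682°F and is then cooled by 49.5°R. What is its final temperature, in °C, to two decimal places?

Initial temperature in Celsius: (682 - 32) × 5/9 = 361.1111°C.
The 49.5°R change is an interval, so only the factor 5/9 applies: -49.5 × 5/9 = -27.5000°C.
Final Celsius temperature: 361.1111 - 27.5000 = 333.6111°C.

333.61°C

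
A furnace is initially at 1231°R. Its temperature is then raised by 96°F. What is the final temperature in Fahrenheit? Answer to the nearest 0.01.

Initial temperature in Celsius: (1231 - 491.67) × 5/9 = 410.7389°C.
The 96°F change is an interval, so only the factor 5/9 applies: +96 × 5/9 = +53.3333°C.
Final Celsius temperature: 410.7389 + 53.3333 = 464.0722°C.
In Fahrenheit: 464.0722 × 1.8 + 32 = 867.33°F.

867.33°F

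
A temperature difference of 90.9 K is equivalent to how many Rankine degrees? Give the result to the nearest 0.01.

An interval of 1 K corresponds to 1.8°R.
90.9 × 1.8 = 163.62.

163.62°R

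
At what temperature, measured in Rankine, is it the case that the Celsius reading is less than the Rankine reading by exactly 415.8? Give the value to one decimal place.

Let R be the Rankine reading. The Celsius reading is C = 5/9·R - 273.15.
Require C - R = -415.8: (-4/9)·R - 273.15 = -415.8.
R = (-415.8 + 273.15) / (-4/9) = 321.0.

321.0°R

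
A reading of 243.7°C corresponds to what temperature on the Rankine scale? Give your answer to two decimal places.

930.33°R

In Rankine: 243.7000 × 1.8 + 491.67 = 930.33°R.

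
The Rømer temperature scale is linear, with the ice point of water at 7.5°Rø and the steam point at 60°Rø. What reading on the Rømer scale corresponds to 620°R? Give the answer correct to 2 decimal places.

First in Celsius: (620 - 491.67) × 5/9 = 71.2944°C.
Linearly onto the Rømer scale: 7.5 + (71.2944 / 100) × (60 - 7.5) = 44.93°Rø.

44.93°Rø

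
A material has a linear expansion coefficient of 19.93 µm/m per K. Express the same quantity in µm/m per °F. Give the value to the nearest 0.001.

11.072 µm/m per °F

Since only a temperature interval is involved, the additive offset between the scales drops out.
A change of 1°F is a change of 5/9 K, so per °F the value is 19.93 × 5/9 = 11.072.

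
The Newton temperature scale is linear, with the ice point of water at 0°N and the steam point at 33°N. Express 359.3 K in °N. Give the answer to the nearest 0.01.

First in Celsius: 359.3 - 273.15 = 86.1500°C.
Linearly onto the Newton scale: 0 + (86.1500 / 100) × (33 - 0) = 28.43°N.

28.43°N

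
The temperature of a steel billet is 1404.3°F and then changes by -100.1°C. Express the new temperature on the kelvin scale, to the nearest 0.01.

Initial temperature in Celsius: (1404.3 - 32) × 5/9 = 762.3889°C.
Final Celsius temperature: 762.3889 - 100.1000 = 662.2889°C.
In kelvin: 662.2889 + 273.15 = 935.44 K.

935.44 K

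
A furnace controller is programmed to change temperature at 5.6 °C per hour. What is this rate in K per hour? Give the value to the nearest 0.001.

Since only a temperature interval is involved, the additive offset between the scales drops out.
A change of 1°C is a change of 1 K, so 5.6 × 1 = 5.600.

5.600 K/hour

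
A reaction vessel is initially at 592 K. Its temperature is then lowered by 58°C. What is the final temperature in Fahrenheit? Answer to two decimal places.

501.53°F

Initial temperature in Celsius: 592 - 273.15 = 318.8500°C.
Final Celsius temperature: 318.8500 - 58.0000 = 260.8500°C.
In Fahrenheit: 260.8500 × 1.8 + 32 = 501.53°F.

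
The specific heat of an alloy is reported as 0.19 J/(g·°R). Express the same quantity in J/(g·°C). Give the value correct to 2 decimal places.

0.34 J/(g·°C)

Since only a temperature interval is involved, the additive offset between the scales drops out.
A change of 1°C is a change of 1.8°R, so per °C the value is 0.19 × 1.8 = 0.34.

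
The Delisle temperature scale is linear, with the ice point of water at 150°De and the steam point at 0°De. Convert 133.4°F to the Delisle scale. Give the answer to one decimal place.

First in Celsius: (133.4 - 32) × 5/9 = 56.3333°C.
Linearly onto the Delisle scale: 150 + (56.3333 / 100) × (0 - 150) = 65.5°De.

65.5°De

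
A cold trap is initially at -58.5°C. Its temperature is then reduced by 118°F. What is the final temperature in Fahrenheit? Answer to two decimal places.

The 118°F change is an interval, so only the factor 5/9 applies: -118 × 5/9 = -65.5556°C.
Final Celsius temperature: -58.5000 - 65.5556 = -124.0556°C.
In Fahrenheit: -124.0556 × 1.8 + 32 = -191.30°F.

-191.30°F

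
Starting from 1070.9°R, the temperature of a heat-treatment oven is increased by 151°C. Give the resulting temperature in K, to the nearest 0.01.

745.94 K

Initial temperature in Celsius: (1070.9 - 491.67) × 5/9 = 321.7944°C.
Final Celsius temperature: 321.7944 + 151.0000 = 472.7944°C.
In kelvin: 472.7944 + 273.15 = 745.94 K.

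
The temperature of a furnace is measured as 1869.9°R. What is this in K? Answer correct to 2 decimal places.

In Celsius: (1869.9 - 491.67) × 5/9 = 765.6833°C.
In kelvin: 765.6833 + 273.15 = 1038.83 K.

1038.83 K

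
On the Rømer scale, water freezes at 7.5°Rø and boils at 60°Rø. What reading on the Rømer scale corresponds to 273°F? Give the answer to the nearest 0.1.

First in Celsius: (273 - 32) × 5/9 = 133.8889°C.
Linearly onto the Rømer scale: 7.5 + (133.8889 / 100) × (60 - 7.5) = 77.8°Rø.

77.8°Rø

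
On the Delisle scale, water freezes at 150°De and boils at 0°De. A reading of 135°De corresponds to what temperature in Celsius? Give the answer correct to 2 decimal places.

10.00°C

Linear interpolation between the fixed points: C = (135 - 150) × 100 / (0 - 150) = 10.0000°C.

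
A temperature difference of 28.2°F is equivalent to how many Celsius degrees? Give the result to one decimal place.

15.7°C

Only the scale ratio 5/9 matters for a change in temperature.
28.2 × 5/9 = 15.7.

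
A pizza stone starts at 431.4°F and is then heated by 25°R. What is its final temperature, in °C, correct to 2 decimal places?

235.78°C

Initial temperature in Celsius: (431.4 - 32) × 5/9 = 221.8889°C.
The 25°R change is an interval, so only the factor 5/9 applies: +25 × 5/9 = +13.8889°C.
Final Celsius temperature: 221.8889 + 13.8889 = 235.7778°C.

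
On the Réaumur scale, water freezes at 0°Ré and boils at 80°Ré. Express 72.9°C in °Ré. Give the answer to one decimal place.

Linearly onto the Réaumur scale: 0 + (72.9000 / 100) × (80 - 0) = 58.3°Ré.

58.3°Ré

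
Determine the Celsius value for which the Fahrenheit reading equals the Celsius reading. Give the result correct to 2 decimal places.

Let C be the Celsius reading. The Fahrenheit reading is F = 1.8·C + 32.
Set F = C: 1.8·C + 32 = C.
(0.8)·C = -32  ⇒  C = -40.00.

-40.00°C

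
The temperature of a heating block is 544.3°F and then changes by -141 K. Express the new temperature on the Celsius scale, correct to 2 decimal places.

143.61°C

Initial temperature in Celsius: (544.3 - 32) × 5/9 = 284.6111°C.
The 141 K change is an interval; Kelvin and Celsius degrees are the same size, so ΔC = -141°C.
Final Celsius temperature: 284.6111 - 141.0000 = 143.6111°C.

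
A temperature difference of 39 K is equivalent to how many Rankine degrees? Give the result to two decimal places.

70.20°R

An interval of 1 K corresponds to 1.8°R.
39 × 1.8 = 70.20.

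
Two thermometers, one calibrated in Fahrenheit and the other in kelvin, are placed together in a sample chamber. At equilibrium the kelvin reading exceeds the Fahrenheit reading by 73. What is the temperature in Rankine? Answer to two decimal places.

Let x be the Fahrenheit reading; then the kelvin reading is 5/9·x + 255.372.
(5/9·x + 255.372) - x = 73  ⇒  (-4/9)·x = -182.372  ⇒  x = 410.3375°F.
In Celsius: (410.3375 - 32) × 5/9 = 210.1875°C.
In Rankine: 210.1875 × 1.8 + 491.67 = 870.01°R.

870.01°R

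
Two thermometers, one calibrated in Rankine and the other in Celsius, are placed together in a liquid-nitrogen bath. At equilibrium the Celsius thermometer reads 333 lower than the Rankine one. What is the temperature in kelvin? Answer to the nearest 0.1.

Let x be the Rankine reading; then the Celsius reading is 5/9·x - 273.15.
(5/9·x - 273.15) - x = -333  ⇒  (-4/9)·x = -59.85  ⇒  x = 134.6625°R.
In Celsius: (134.6625 - 491.67) × 5/9 = -198.3375°C.
In kelvin: -198.3375 + 273.15 = 74.8 K.

74.8 K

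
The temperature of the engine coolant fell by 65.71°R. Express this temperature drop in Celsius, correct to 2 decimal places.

Only the scale ratio 5/9 matters for a change in temperature.
65.71 × 5/9 = 36.51.

36.51°C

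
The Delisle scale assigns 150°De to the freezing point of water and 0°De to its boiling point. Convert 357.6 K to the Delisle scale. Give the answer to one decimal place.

23.3°De

First in Celsius: 357.6 - 273.15 = 84.4500°C.
Linearly onto the Delisle scale: 150 + (84.4500 / 100) × (0 - 150) = 23.3°De.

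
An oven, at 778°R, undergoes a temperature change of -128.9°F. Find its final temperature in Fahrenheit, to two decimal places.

189.43°F

Initial temperature in Celsius: (778 - 491.67) × 5/9 = 159.0722°C.
The 128.9°F change is an interval, so only the factor 5/9 applies: -128.9 × 5/9 = -71.6111°C.
Final Celsius temperature: 159.0722 - 71.6111 = 87.4611°C.
In Fahrenheit: 87.4611 × 1.8 + 32 = 189.43°F.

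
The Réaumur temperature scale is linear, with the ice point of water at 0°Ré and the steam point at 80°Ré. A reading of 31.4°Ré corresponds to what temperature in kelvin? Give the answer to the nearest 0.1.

312.4 K

Linear interpolation between the fixed points: C = (31.4 - 0) × 100 / (80 - 0) = 39.2500°C.
Then 39.2500 + 273.15 = 312.4 K.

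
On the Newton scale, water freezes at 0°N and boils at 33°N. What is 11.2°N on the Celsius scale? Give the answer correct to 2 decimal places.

Linear interpolation between the fixed points: C = (11.2 - 0) × 100 / (33 - 0) = 33.9394°C.

33.94°C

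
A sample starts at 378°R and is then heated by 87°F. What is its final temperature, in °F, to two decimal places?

Initial temperature in Celsius: (378 - 491.67) × 5/9 = -63.1500°C.
The 87°F change is an interval, so only the factor 5/9 applies: +87 × 5/9 = +48.3333°C.
Final Celsius temperature: -63.1500 + 48.3333 = -14.8167°C.
In Fahrenheit: -14.8167 × 1.8 + 32 = 5.33°F.

5.33°F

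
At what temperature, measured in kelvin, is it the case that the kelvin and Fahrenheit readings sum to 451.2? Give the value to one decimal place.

Let K be the kelvin reading. The Fahrenheit reading is F = 1.8·K - 459.67.
Require K + F = 451.2: (2.8)·K - 459.67 = 451.2.
K = (451.2 + 459.67) / (2.8) = 325.3.

325.3 K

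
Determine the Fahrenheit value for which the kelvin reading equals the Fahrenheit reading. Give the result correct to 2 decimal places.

Let F be the Fahrenheit reading. The kelvin reading is K = 5/9·F + 255.372.
Set K = F: 5/9·F + 255.372 = F.
(-4/9)·F = -255.372  ⇒  F = 574.59.

574.59°F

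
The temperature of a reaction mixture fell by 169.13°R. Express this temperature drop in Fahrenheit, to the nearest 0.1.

169.1°F

Rankine and Fahrenheit degrees are the same size, so the interval is unchanged: 169.1.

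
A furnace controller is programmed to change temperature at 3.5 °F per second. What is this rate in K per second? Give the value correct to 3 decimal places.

The quantity depends on a temperature interval, so only the ratio of degree sizes applies; the offset between the scales is irrelevant.
A change of 1°F is a change of 5/9 K, so 3.5 × 5/9 = 1.944.

1.944 K/second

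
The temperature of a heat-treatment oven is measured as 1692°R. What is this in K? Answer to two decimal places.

In Celsius: (1692 - 491.67) × 5/9 = 666.8500°C.
In kelvin: 666.8500 + 273.15 = 940.00 K.

940.00 K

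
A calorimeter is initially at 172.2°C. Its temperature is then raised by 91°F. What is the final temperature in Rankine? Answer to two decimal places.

892.63°R

The 91°F change is an interval, so only the factor 5/9 applies: +91 × 5/9 = +50.5556°C.
Final Celsius temperature: 172.2000 + 50.5556 = 222.7556°C.
In Rankine: 222.7556 × 1.8 + 491.67 = 892.63°R.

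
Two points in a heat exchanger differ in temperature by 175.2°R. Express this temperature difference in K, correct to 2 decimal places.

97.33 K

Only the scale ratio 5/9 matters for a change in temperature.
175.2 × 5/9 = 97.33.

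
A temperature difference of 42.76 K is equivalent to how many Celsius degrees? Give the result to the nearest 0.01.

42.76°C

Kelvin and Celsius degrees are the same size, so the interval is unchanged: 42.76.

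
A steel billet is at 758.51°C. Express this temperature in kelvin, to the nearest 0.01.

1031.66 K

In kelvin: 758.5100 + 273.15 = 1031.66 K.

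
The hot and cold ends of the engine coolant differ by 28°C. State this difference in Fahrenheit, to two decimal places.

An interval of 1°C corresponds to 1.8°F.
28 × 1.8 = 50.40.

50.40°F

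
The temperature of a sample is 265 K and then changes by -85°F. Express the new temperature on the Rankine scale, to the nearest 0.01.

Initial temperature in Celsius: 265 - 273.15 = -8.1500°C.
The 85°F change is an interval, so only the factor 5/9 applies: -85 × 5/9 = -47.2222°C.
Final Celsius temperature: -8.1500 - 47.2222 = -55.3722°C.
In Rankine: -55.3722 × 1.8 + 491.67 = 392.00°R.

392.00°R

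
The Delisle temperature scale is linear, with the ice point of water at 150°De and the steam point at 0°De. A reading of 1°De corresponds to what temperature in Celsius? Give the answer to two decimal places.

Linear interpolation between the fixed points: C = (1 - 150) × 100 / (0 - 150) = 99.3333°C.

99.33°C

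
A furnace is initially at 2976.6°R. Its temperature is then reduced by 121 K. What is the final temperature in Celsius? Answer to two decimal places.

Initial temperature in Celsius: (2976.6 - 491.67) × 5/9 = 1380.5167°C.
The 121 K change is an interval; Kelvin and Celsius degrees are the same size, so ΔC = -121°C.
Final Celsius temperature: 1380.5167 - 121.0000 = 1259.5167°C.

1259.52°C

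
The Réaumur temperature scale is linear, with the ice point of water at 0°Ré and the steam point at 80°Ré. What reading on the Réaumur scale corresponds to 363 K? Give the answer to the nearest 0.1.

First in Celsius: 363 - 273.15 = 89.8500°C.
Linearly onto the Réaumur scale: 0 + (89.8500 / 100) × (80 - 0) = 71.9°Ré.

71.9°Ré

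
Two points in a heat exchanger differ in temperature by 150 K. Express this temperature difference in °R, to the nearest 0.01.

Only the scale ratio 1.8 matters for a change in temperature.
150 × 1.8 = 270.00.

270.00°R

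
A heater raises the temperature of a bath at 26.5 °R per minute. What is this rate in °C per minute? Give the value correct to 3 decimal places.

Since only a temperature interval is involved, the additive offset between the scales drops out.
A change of 1°R is a change of 5/9°C, so 26.5 × 5/9 = 14.722.

14.722 °C/minute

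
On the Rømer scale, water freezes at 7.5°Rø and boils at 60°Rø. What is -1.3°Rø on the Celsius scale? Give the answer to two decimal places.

Linear interpolation between the fixed points: C = (-1.3 - 7.5) × 100 / (60 - 7.5) = -16.7619°C.

-16.76°C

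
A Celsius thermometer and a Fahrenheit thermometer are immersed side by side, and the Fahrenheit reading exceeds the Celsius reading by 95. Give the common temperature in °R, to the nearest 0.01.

Let x be the Celsius reading; then the Fahrenheit reading is 1.8·x + 32.
(1.8·x + 32) - x = 95  ⇒  (0.8)·x = 63  ⇒  x = 78.7500°C.
In Rankine: 78.7500 × 1.8 + 491.67 = 633.42°R.

633.42°R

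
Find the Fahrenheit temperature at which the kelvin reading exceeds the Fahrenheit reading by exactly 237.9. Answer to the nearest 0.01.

39.31°F

Let F be the Fahrenheit reading. The kelvin reading is K = 5/9·F + 255.372.
Require K - F = 237.9: (-4/9)·F + 255.372 = 237.9.
F = (237.9 - 255.372) / (-4/9) = 39.31.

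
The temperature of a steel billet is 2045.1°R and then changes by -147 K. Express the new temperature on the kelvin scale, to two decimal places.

989.17 K

Initial temperature in Celsius: (2045.1 - 491.67) × 5/9 = 863.0167°C.
The 147 K change is an interval; Kelvin and Celsius degrees are the same size, so ΔC = -147°C.
Final Celsius temperature: 863.0167 - 147.0000 = 716.0167°C.
In kelvin: 716.0167 + 273.15 = 989.17 K.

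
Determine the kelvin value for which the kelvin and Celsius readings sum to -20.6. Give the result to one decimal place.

Let K be the kelvin reading. The Celsius reading is C = 1·K - 273.15.
Require K + C = -20.6: (2)·K - 273.15 = -20.6.
K = (-20.6 + 273.15) / (2) = 126.3.

126.3 K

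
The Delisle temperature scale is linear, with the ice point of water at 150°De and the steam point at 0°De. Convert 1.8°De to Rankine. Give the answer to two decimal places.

669.51°R

Linear interpolation between the fixed points: C = (1.8 - 150) × 100 / (0 - 150) = 98.8000°C.
Then 98.8000 × 1.8 + 491.67 = 669.51°R.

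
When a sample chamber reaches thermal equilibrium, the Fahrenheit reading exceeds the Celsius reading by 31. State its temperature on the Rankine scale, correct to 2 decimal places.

489.42°R

Let x be the Fahrenheit reading; then the Celsius reading is 5/9·x - 17.7778.
(5/9·x - 17.7778) - x = -31  ⇒  (-4/9)·x = -13.2222  ⇒  x = 29.7500°F.
In Celsius: (29.75 - 32) × 5/9 = -1.2500°C.
In Rankine: -1.2500 × 1.8 + 491.67 = 489.42°R.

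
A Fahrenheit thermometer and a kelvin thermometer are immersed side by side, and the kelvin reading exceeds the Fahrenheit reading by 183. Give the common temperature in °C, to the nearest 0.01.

Let x be the Fahrenheit reading; then the kelvin reading is 5/9·x + 255.372.
(5/9·x + 255.372) - x = 183  ⇒  (-4/9)·x = -72.3722  ⇒  x = 162.8375°F.
In Celsius: (162.8375 - 32) × 5/9 = 72.69°C.

72.69°C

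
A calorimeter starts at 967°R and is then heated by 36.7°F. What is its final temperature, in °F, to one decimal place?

544.0°F

Initial temperature in Celsius: (967 - 491.67) × 5/9 = 264.0722°C.
The 36.7°F change is an interval, so only the factor 5/9 applies: +36.7 × 5/9 = +20.3889°C.
Final Celsius temperature: 264.0722 + 20.3889 = 284.4611°C.
In Fahrenheit: 284.4611 × 1.8 + 32 = 544.0°F.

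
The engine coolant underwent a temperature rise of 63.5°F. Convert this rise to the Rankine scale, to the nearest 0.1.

Fahrenheit and Rankine degrees are the same size, so the interval is unchanged: 63.5.

63.5°R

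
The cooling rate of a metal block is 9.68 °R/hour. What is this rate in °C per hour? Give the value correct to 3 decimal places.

The quantity depends on a temperature interval, so only the ratio of degree sizes applies; the offset between the scales is irrelevant.
A change of 1°R is a change of 5/9°C, so 9.68 × 5/9 = 5.378.

5.378 °C/hour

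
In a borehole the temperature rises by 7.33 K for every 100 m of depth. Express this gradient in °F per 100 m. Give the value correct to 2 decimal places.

13.19 °F/100 m

Since only a temperature interval is involved, the additive offset between the scales drops out.
A change of 1 K is a change of 1.8°F, so 7.33 × 1.8 = 13.19.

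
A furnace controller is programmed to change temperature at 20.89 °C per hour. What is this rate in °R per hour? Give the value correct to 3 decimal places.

37.602 °R/hour

Since only a temperature interval is involved, the additive offset between the scales drops out.
A change of 1°C is a change of 1.8°R, so 20.89 × 1.8 = 37.602.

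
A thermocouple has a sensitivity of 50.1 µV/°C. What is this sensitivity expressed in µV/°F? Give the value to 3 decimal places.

27.833 µV/°F

Since only a temperature interval is involved, the additive offset between the scales drops out.
A change of 1°F is a change of 5/9°C, so per °F the value is 50.1 × 5/9 = 27.833.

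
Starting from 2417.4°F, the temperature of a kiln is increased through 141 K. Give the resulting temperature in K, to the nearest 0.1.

Initial temperature in Celsius: (2417.4 - 32) × 5/9 = 1325.2222°C.
The 141 K change is an interval; Kelvin and Celsius degrees are the same size, so ΔC = +141°C.
Final Celsius temperature: 1325.2222 + 141.0000 = 1466.2222°C.
In kelvin: 1466.2222 + 273.15 = 1739.4 K.

1739.4 K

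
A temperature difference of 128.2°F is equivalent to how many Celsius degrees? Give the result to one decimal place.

Only the scale ratio 5/9 matters for a change in temperature.
128.2 × 5/9 = 71.2.

71.2°C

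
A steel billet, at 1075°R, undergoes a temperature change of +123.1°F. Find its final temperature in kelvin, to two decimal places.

665.61 K

Initial temperature in Celsius: (1075 - 491.67) × 5/9 = 324.0722°C.
The 123.1°F change is an interval, so only the factor 5/9 applies: +123.1 × 5/9 = +68.3889°C.
Final Celsius temperature: 324.0722 + 68.3889 = 392.4611°C.
In kelvin: 392.4611 + 273.15 = 665.61 K.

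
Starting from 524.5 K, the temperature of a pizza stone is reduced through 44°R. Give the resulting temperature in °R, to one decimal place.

900.1°R

Initial temperature in Celsius: 524.5 - 273.15 = 251.3500°C.
The 44°R change is an interval, so only the factor 5/9 applies: -44 × 5/9 = -24.4444°C.
Final Celsius temperature: 251.3500 - 24.4444 = 226.9056°C.
In Rankine: 226.9056 × 1.8 + 491.67 = 900.1°R.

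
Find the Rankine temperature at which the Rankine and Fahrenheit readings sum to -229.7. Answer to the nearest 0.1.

115.0°R

Let R be the Rankine reading. The Fahrenheit reading is F = 1·R - 459.67.
Require R + F = -229.7: (2)·R - 459.67 = -229.7.
R = (-229.7 + 459.67) / (2) = 115.0.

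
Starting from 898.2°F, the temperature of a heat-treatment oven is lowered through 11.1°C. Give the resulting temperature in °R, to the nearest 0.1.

1337.9°R

Initial temperature in Celsius: (898.2 - 32) × 5/9 = 481.2222°C.
Final Celsius temperature: 481.2222 - 11.1000 = 470.1222°C.
In Rankine: 470.1222 × 1.8 + 491.67 = 1337.9°R.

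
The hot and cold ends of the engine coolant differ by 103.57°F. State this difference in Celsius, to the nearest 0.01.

57.54°C

An interval of 1°F corresponds to 5/9°C.
103.57 × 5/9 = 57.54.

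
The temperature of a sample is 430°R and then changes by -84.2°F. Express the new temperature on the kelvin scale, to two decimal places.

192.11 K

Initial temperature in Celsius: (430 - 491.67) × 5/9 = -34.2611°C.
The 84.2°F change is an interval, so only the factor 5/9 applies: -84.2 × 5/9 = -46.7778°C.
Final Celsius temperature: -34.2611 - 46.7778 = -81.0389°C.
In kelvin: -81.0389 + 273.15 = 192.11 K.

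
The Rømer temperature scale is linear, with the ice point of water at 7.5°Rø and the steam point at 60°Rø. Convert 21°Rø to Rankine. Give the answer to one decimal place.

538.0°R

Linear interpolation between the fixed points: C = (21 - 7.5) × 100 / (60 - 7.5) = 25.7143°C.
Then 25.7143 × 1.8 + 491.67 = 538.0°R.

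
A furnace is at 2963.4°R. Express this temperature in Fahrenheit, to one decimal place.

2503.7°F

In Celsius: (2963.4 - 491.67) × 5/9 = 1373.1833°C.
In Fahrenheit: 1373.1833 × 1.8 + 32 = 2503.7°F.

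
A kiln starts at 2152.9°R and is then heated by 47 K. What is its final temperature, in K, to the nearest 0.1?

1243.1 K

Initial temperature in Celsius: (2152.9 - 491.67) × 5/9 = 922.9056°C.
The 47 K change is an interval; Kelvin and Celsius degrees are the same size, so ΔC = +47°C.
Final Celsius temperature: 922.9056 + 47.0000 = 969.9056°C.
In kelvin: 969.9056 + 273.15 = 1243.1 K.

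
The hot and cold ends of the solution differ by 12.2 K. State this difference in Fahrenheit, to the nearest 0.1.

22.0°F

An interval of 1 K corresponds to 1.8°F.
12.2 × 1.8 = 22.0.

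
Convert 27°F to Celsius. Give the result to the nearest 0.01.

-2.78°C

In Celsius: (27 - 32) × 5/9 = -2.7778°C.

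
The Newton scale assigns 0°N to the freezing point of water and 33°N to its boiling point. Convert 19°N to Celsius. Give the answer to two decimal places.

57.58°C

Linear interpolation between the fixed points: C = (19 - 0) × 100 / (33 - 0) = 57.5758°C.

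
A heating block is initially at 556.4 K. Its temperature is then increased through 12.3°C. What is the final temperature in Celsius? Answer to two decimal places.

295.55°C

Initial temperature in Celsius: 556.4 - 273.15 = 283.2500°C.
Final Celsius temperature: 283.2500 + 12.3000 = 295.5500°C.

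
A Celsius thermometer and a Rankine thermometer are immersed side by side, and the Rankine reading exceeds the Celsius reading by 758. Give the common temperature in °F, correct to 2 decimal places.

Let x be the Celsius reading; then the Rankine reading is 1.8·x + 491.67.
(1.8·x + 491.67) - x = 758  ⇒  (0.8)·x = 266.33  ⇒  x = 332.9125°C.
In Fahrenheit: 332.9125 × 1.8 + 32 = 631.24°F.

631.24°F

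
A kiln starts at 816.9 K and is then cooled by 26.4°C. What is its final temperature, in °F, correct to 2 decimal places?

963.23°F

Initial temperature in Celsius: 816.9 - 273.15 = 543.7500°C.
Final Celsius temperature: 543.7500 - 26.4000 = 517.3500°C.
In Fahrenheit: 517.3500 × 1.8 + 32 = 963.23°F.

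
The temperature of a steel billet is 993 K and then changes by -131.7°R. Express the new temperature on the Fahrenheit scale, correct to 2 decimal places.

1196.03°F

Initial temperature in Celsius: 993 - 273.15 = 719.8500°C.
The 131.7°R change is an interval, so only the factor 5/9 applies: -131.7 × 5/9 = -73.1667°C.
Final Celsius temperature: 719.8500 - 73.1667 = 646.6833°C.
In Fahrenheit: 646.6833 × 1.8 + 32 = 1196.03°F.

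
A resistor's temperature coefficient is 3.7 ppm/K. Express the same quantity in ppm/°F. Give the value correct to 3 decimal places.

2.056 ppm/°F

The quantity depends on a temperature interval, so only the ratio of degree sizes applies; the offset between the scales is irrelevant.
A change of 1°F is a change of 5/9 K, so per °F the value is 3.7 × 5/9 = 2.056.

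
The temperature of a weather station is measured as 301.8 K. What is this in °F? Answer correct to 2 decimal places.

83.57°F

In Celsius: 301.8 - 273.15 = 28.6500°C.
In Fahrenheit: 28.6500 × 1.8 + 32 = 83.57°F.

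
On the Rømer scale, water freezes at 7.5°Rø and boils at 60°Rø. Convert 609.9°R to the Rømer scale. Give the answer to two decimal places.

41.98°Rø

First in Celsius: (609.9 - 491.67) × 5/9 = 65.6833°C.
Linearly onto the Rømer scale: 7.5 + (65.6833 / 100) × (60 - 7.5) = 41.98°Rø.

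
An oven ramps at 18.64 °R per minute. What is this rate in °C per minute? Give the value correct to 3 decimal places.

Since only a temperature interval is involved, the additive offset between the scales drops out.
A change of 1°R is a change of 5/9°C, so 18.64 × 5/9 = 10.356.

10.356 °C/minute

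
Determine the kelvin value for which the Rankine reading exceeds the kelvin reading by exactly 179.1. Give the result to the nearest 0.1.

223.9 K

Let K be the kelvin reading. The Rankine reading is R = 1.8·K.
Require R - K = 179.1: (0.8)·K = 179.1.
K = (179.1) / (0.8) = 223.9.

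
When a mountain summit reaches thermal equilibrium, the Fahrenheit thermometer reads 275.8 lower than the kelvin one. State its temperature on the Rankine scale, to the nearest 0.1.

Let x be the kelvin reading; then the Fahrenheit reading is 1.8·x - 459.67.
(1.8·x - 459.67) - x = -275.8  ⇒  (0.8)·x = 183.87  ⇒  x = 229.8375 K.
In Celsius: 229.8375 - 273.15 = -43.3125°C.
In Rankine: -43.3125 × 1.8 + 491.67 = 413.7°R.

413.7°R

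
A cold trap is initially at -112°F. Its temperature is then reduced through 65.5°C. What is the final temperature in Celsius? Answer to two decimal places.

Initial temperature in Celsius: (-112 - 32) × 5/9 = -80.0000°C.
Final Celsius temperature: -80.0000 - 65.5000 = -145.5000°C.

-145.50°C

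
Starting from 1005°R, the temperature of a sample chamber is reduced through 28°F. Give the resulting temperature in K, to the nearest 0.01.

Initial temperature in Celsius: (1005 - 491.67) × 5/9 = 285.1833°C.
The 28°F change is an interval, so only the factor 5/9 applies: -28 × 5/9 = -15.5556°C.
Final Celsius temperature: 285.1833 - 15.5556 = 269.6278°C.
In kelvin: 269.6278 + 273.15 = 542.78 K.

542.78 K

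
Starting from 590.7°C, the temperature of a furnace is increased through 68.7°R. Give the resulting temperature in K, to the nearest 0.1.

The 68.7°R change is an interval, so only the factor 5/9 applies: +68.7 × 5/9 = +38.1667°C.
Final Celsius temperature: 590.7000 + 38.1667 = 628.8667°C.
In kelvin: 628.8667 + 273.15 = 902.0 K.

902.0 K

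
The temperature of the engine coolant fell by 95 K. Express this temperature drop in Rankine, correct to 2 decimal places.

171.00°R

For a temperature interval the offset drops out; only the factor 1.8 applies.
95 × 1.8 = 171.00.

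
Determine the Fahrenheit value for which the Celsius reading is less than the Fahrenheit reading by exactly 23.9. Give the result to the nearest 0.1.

Let F be the Fahrenheit reading. The Celsius reading is C = 5/9·F - 17.7778.
Require C - F = -23.9: (-4/9)·F - 17.7778 = -23.9.
F = (-23.9 + 17.7778) / (-4/9) = 13.8.

13.8°F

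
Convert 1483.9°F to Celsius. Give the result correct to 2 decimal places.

806.61°C

In Celsius: (1483.9 - 32) × 5/9 = 806.6111°C.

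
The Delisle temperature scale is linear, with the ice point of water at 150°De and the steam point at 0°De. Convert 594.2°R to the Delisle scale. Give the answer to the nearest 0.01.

First in Celsius: (594.2 - 491.67) × 5/9 = 56.9611°C.
Linearly onto the Delisle scale: 150 + (56.9611 / 100) × (0 - 150) = 64.56°De.

64.56°De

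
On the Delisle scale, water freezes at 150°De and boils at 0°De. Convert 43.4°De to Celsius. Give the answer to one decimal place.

71.1°C

Linear interpolation between the fixed points: C = (43.4 - 150) × 100 / (0 - 150) = 71.0667°C.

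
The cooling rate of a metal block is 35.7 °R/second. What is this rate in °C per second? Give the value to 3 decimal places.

Since only a temperature interval is involved, the additive offset between the scales drops out.
A change of 1°R is a change of 5/9°C, so 35.7 × 5/9 = 19.833.

19.833 °C/second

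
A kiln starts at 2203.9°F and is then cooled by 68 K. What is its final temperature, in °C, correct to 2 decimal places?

Initial temperature in Celsius: (2203.9 - 32) × 5/9 = 1206.6111°C.
The 68 K change is an interval; Kelvin and Celsius degrees are the same size, so ΔC = -68°C.
Final Celsius temperature: 1206.6111 - 68.0000 = 1138.6111°C.

1138.61°C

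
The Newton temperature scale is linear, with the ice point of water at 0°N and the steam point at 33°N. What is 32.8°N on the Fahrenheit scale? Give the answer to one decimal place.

Linear interpolation between the fixed points: C = (32.8 - 0) × 100 / (33 - 0) = 99.3939°C.
Then 99.3939 × 1.8 + 32 = 210.9°F.

210.9°F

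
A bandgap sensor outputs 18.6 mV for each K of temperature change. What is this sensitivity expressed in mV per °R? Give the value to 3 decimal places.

10.333 mV per °R

The quantity depends on a temperature interval, so only the ratio of degree sizes applies; the offset between the scales is irrelevant.
A change of 1°R is a change of 5/9 K, so per °R the value is 18.6 × 5/9 = 10.333.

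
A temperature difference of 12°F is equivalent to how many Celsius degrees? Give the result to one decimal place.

Only the scale ratio 5/9 matters for a change in temperature.
12 × 5/9 = 6.7.

6.7°C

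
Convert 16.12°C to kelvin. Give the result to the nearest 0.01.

In kelvin: 16.1200 + 273.15 = 289.27 K.

289.27 K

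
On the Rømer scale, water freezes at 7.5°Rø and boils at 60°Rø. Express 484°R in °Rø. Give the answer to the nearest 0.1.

First in Celsius: (484 - 491.67) × 5/9 = -4.2611°C.
Linearly onto the Rømer scale: 7.5 + (-4.2611 / 100) × (60 - 7.5) = 5.3°Rø.

5.3°Rø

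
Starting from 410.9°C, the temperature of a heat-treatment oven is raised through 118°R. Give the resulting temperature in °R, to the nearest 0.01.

The 118°R change is an interval, so only the factor 5/9 applies: +118 × 5/9 = +65.5556°C.
Final Celsius temperature: 410.9000 + 65.5556 = 476.4556°C.
In Rankine: 476.4556 × 1.8 + 491.67 = 1349.29°R.

1349.29°R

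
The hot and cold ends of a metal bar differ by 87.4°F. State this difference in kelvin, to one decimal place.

48.6 K

An interval of 1°F corresponds to 5/9 K.
87.4 × 5/9 = 48.6.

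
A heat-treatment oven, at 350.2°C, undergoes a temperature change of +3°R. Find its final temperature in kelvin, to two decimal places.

The 3°R change is an interval, so only the factor 5/9 applies: +3 × 5/9 = +1.6667°C.
Final Celsius temperature: 350.2000 + 1.6667 = 351.8667°C.
In kelvin: 351.8667 + 273.15 = 625.02 K.

625.02 K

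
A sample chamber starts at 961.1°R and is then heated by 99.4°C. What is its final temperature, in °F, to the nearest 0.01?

Initial temperature in Celsius: (961.1 - 491.67) × 5/9 = 260.7944°C.
Final Celsius temperature: 260.7944 + 99.4000 = 360.1944°C.
In Fahrenheit: 360.1944 × 1.8 + 32 = 680.35°F.

680.35°F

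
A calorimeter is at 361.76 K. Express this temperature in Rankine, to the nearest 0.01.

651.17°R

In Celsius: 361.76 - 273.15 = 88.6100°C.
In Rankine: 88.6100 × 1.8 + 491.67 = 651.17°R.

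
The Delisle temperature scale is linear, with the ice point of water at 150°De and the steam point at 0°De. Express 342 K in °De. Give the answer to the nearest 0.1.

46.7°De

First in Celsius: 342 - 273.15 = 68.8500°C.
Linearly onto the Delisle scale: 150 + (68.8500 / 100) × (0 - 150) = 46.7°De.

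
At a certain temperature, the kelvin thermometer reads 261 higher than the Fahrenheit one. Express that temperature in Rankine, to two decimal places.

Let x be the Fahrenheit reading; then the kelvin reading is 5/9·x + 255.372.
(5/9·x + 255.372) - x = 261  ⇒  (-4/9)·x = 5.62778  ⇒  x = -12.6625°F.
In Celsius: (-12.6625 - 32) × 5/9 = -24.8125°C.
In Rankine: -24.8125 × 1.8 + 491.67 = 447.01°R.

447.01°R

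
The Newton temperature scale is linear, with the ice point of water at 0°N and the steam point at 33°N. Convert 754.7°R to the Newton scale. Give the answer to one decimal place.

48.2°N

First in Celsius: (754.7 - 491.67) × 5/9 = 146.1278°C.
Linearly onto the Newton scale: 0 + (146.1278 / 100) × (33 - 0) = 48.2°N.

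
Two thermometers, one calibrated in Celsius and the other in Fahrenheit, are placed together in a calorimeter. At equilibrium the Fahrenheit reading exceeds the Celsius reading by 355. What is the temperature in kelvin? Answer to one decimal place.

676.9 K

Let x be the Celsius reading; then the Fahrenheit reading is 1.8·x + 32.
(1.8·x + 32) - x = 355  ⇒  (0.8)·x = 323  ⇒  x = 403.7500°C.
In kelvin: 403.7500 + 273.15 = 676.9 K.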